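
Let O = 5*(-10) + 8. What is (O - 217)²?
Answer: 67081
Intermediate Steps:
O = -42 (O = -50 + 8 = -42)
(O - 217)² = (-42 - 217)² = (-259)² = 67081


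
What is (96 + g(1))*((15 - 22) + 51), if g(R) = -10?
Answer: 3784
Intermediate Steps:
(96 + g(1))*((15 - 22) + 51) = (96 - 10)*((15 - 22) + 51) = 86*(-7 + 51) = 86*44 = 3784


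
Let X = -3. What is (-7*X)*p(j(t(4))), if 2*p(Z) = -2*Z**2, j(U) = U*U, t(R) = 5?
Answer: -13125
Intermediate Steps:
j(U) = U**2
p(Z) = -Z**2 (p(Z) = (-2*Z**2)/2 = -Z**2)
(-7*X)*p(j(t(4))) = (-7*(-3))*(-(5**2)**2) = 21*(-1*25**2) = 21*(-1*625) = 21*(-625) = -13125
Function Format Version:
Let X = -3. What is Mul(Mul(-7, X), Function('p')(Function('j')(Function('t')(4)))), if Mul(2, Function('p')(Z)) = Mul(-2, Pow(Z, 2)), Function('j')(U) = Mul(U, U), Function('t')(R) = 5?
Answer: -13125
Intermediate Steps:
Function('j')(U) = Pow(U, 2)
Function('p')(Z) = Mul(-1, Pow(Z, 2)) (Function('p')(Z) = Mul(Rational(1, 2), Mul(-2, Pow(Z, 2))) = Mul(-1, Pow(Z, 2)))
Mul(Mul(-7, X), Function('p')(Function('j')(Function('t')(4)))) = Mul(Mul(-7, -3), Mul(-1, Pow(Pow(5, 2), 2))) = Mul(21, Mul(-1, Pow(25, 2))) = Mul(21, Mul(-1, 625)) = Mul(21, -625) = -13125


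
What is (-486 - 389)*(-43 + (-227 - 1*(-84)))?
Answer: 162750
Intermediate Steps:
(-486 - 389)*(-43 + (-227 - 1*(-84))) = -875*(-43 + (-227 + 84)) = -875*(-43 - 143) = -875*(-186) = 162750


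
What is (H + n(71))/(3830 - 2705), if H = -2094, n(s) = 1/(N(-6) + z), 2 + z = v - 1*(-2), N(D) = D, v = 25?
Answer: -7957/4275 ≈ -1.8613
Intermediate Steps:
z = 25 (z = -2 + (25 - 1*(-2)) = -2 + (25 + 2) = -2 + 27 = 25)
n(s) = 1/19 (n(s) = 1/(-6 + 25) = 1/19)
(H + n(71))/(3830 - 2705) = (-2094 + 1/19)/(3830 - 2705) = -39785/19/1125 = -39785/19*1/1125 = -7957/4275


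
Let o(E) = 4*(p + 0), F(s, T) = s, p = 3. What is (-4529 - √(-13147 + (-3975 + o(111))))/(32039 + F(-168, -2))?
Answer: -647/4553 - I*√17110/31871 ≈ -0.1421 - 0.0041042*I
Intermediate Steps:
o(E) = 12 (o(E) = 4*(3 + 0) = 4*3 = 12)
(-4529 - √(-13147 + (-3975 + o(111))))/(32039 + F(-168, -2)) = (-4529 - √(-13147 + (-3975 + 12)))/(32039 - 168) = (-4529 - √(-13147 - 3963))/31871 = (-4529 - √(-17110))*(1/31871) = (-4529 - I*√17110)*(1/31871) = -647/4553 - I*√17110/31871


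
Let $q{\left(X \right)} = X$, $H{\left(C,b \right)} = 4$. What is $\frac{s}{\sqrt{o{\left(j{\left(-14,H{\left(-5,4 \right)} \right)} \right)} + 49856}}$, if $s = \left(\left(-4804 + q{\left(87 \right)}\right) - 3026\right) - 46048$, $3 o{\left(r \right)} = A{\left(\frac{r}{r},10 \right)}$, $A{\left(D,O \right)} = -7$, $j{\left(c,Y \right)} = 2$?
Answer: $- \frac{53791 \sqrt{448683}}{149561} \approx -240.91$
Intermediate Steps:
$o{\left(r \right)} = - \frac{7}{3}$ ($o{\left(r \right)} = \frac{1}{3} \left(-7\right) = - \frac{7}{3}$)
$s = -53791$ ($s = \left(\left(-4804 + 87\right) - 3026\right) - 46048 = \left(-4717 - 3026\right) - 46048 = -7743 - 46048 = -53791$)
$\frac{s}{\sqrt{o{\left(j{\left(-14,H{\left(-5,4 \right)} \right)} \right)} + 49856}} = - \frac{53791}{\sqrt{- \frac{7}{3} + 49856}} = - \frac{53791}{\sqrt{\frac{149561}{3}}} = - \frac{53791}{\frac{1}{3} \sqrt{448683}} = - 53791 \frac{\sqrt{448683}}{149561} = - \frac{53791 \sqrt{448683}}{149561}$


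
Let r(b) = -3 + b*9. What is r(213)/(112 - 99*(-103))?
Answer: 1914/10309 ≈ 0.18566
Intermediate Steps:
r(b) = -3 + 9*b
r(213)/(112 - 99*(-103)) = (-3 + 9*213)/(112 - 99*(-103)) = (-3 + 1917)/(112 + 10197) = 1914/10309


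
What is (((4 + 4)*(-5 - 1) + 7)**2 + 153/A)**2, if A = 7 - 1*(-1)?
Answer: 184987201/64 ≈ 2.8904e+6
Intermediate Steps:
A = 8 (A = 7 + 1 = 8)
(((4 + 4)*(-5 - 1) + 7)**2 + 153/A)**2 = (((4 + 4)*(-5 - 1) + 7)**2 + 153/8)**2 = ((8*(-6) + 7)**2 + 153*(1/8))**2 = ((-48 + 7)**2 + 153/8)**2 = ((-41)**2 + 153/8)**2 = (1681 + 153/8)**2 = (13601/8)**2 = 184987201/64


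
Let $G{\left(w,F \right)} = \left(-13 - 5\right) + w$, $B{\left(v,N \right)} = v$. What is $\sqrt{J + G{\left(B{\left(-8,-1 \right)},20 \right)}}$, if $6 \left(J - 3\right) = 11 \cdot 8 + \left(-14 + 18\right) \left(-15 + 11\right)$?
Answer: $i \sqrt{11} \approx 3.3166 i$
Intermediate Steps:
$G{\left(w,F \right)} = -18 + w$
$J = 15$ ($J = 3 + \frac{11 \cdot 8 + \left(-14 + 18\right) \left(-15 + 11\right)}{6} = 3 + \frac{88 + 4 \left(-4\right)}{6} = 3 + \frac{88 - 16}{6} = 3 + \frac{1}{6} \cdot 72 = 3 + 12 = 15$)
$\sqrt{J + G{\left(B{\left(-8,-1 \right)},20 \right)}} = \sqrt{15 - 26} = \sqrt{-11} = i \sqrt{11}$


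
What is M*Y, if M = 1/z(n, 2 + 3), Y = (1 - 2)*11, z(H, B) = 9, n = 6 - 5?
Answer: -11/9 ≈ -1.2222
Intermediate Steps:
n = 1
Y = -11 (Y = -1*11 = -11)
M = ⅑ (M = 1/9 = ⅑ ≈ 0.11111)
M*Y = (⅑)*(-11) = -11/9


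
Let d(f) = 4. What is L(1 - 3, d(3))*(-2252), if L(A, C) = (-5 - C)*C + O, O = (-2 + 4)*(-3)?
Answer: 94584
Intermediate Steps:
O = -6 (O = 2*(-3) = -6)
L(A, C) = -6 + C*(-5 - C) (L(A, C) = (-5 - C)*C - 6 = C*(-5 - C) - 6 = -6 + C*(-5 - C))
L(1 - 3, d(3))*(-2252) = (-6 - 1*4**2 - 5*4)*(-2252) = (-6 - 1*16 - 20)*(-2252) = (-6 - 16 - 20)*(-2252) = -42*(-2252) = 94584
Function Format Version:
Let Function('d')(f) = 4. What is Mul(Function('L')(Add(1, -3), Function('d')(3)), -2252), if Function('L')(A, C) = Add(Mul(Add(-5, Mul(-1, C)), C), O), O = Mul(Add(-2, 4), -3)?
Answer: 94584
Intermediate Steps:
O = -6 (O = Mul(2, -3) = -6)
Function('L')(A, C) = Add(-6, Mul(C, Add(-5, Mul(-1, C)))) (Function('L')(A, C) = Add(Mul(Add(-5, Mul(-1, C)), C), -6) = Add(Mul(C, Add(-5, Mul(-1, C))), -6) = Add(-6, Mul(C, Add(-5, Mul(-1, C)))))
Mul(Function('L')(Add(1, -3), Function('d')(3)), -2252) = Mul(Add(-6, Mul(-1, Pow(4, 2)), Mul(-5, 4)), -2252) = Mul(Add(-6, Mul(-1, 16), -20), -2252) = Mul(Add(-6, -16, -20), -2252) = Mul(-42, -2252) = 94584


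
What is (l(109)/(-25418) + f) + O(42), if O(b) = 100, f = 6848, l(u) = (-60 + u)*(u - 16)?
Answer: 176599707/25418 ≈ 6947.8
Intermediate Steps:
l(u) = (-60 + u)*(-16 + u)
(l(109)/(-25418) + f) + O(42) = ((960 + 109² - 76*109)/(-25418) + 6848) + 100 = ((960 + 11881 - 8284)*(-1/25418) + 6848) + 100 = (4557*(-1/25418) + 6848) + 100 = (-4557/25418 + 6848) + 100 = 174057907/25418 + 100 = 176599707/25418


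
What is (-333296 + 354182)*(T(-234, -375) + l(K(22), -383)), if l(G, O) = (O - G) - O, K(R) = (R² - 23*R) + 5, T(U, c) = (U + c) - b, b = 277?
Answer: -18149934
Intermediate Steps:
T(U, c) = -277 + U + c (T(U, c) = (U + c) - 1*277 = (U + c) - 277 = -277 + U + c)
K(R) = 5 + R² - 23*R
l(G, O) = -G
(-333296 + 354182)*(T(-234, -375) + l(K(22), -383)) = (-333296 + 354182)*((-277 - 234 - 375) - (5 + 22² - 23*22)) = 20886*(-886 - (5 + 484 - 506)) = 20886*(-886 - 1*(-17)) = 20886*(-886 + 17) = 20886*(-869) = -18149934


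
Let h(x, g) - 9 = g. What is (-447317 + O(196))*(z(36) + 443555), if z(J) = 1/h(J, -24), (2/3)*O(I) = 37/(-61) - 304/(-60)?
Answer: -907710628063318/4575 ≈ -1.9841e+11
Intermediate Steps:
h(x, g) = 9 + g
O(I) = 4081/610 (O(I) = 3*(37/(-61) - 304/(-60))/2 = 3*(37*(-1/61) - 304*(-1/60))/2 = 3*(-37/61 + 76/15)/2 = (3/2)*(4081/915) = 4081/610)
z(J) = -1/15 (z(J) = 1/(9 - 24) = 1/(-15) = -1/15)
(-447317 + O(196))*(z(36) + 443555) = (-447317 + 4081/610)*(-1/15 + 443555) = -272859289/610*6653324/15 = -907710628063318/4575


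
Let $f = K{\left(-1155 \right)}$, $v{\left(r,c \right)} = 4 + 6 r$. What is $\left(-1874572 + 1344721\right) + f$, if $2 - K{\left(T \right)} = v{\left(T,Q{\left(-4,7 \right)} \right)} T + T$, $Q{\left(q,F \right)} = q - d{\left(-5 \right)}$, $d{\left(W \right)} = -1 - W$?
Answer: $-8528224$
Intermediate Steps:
$Q{\left(q,F \right)} = -4 + q$ ($Q{\left(q,F \right)} = q - \left(-1 - -5\right) = q - \left(-1 + 5\right) = q - 4 = -4 + q$)
$K{\left(T \right)} = 2 - T - T \left(4 + 6 T\right)$ ($K{\left(T \right)} = 2 - \left(\left(4 + 6 T\right) T + T\right) = 2 - \left(T \left(4 + 6 T\right) + T\right) = 2 - \left(T + T \left(4 + 6 T\right)\right) = 2 - T - T \left(4 + 6 T\right)$)
$f = -7998373$ ($f = 2 - 6 \left(-1155\right)^{2} - -5775 = 2 - 8004150 + 5775 = -7998373$)
$\left(-1874572 + 1344721\right) + f = \left(-1874572 + 1344721\right) - 7998373 = -529851 - 7998373 = -8528224$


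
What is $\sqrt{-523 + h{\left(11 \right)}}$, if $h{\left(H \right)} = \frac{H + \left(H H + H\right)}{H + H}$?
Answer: $\frac{i \sqrt{2066}}{2} \approx 22.727 i$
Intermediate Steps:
$h{\left(H \right)} = \frac{H^{2} + 2 H}{2 H}$ ($h{\left(H \right)} = \frac{H + \left(H^{2} + H\right)}{2 H} = \left(H + \left(H + H^{2}\right)\right) \frac{1}{2 H} = \left(H^{2} + 2 H\right) \frac{1}{2 H} = \frac{H^{2} + 2 H}{2 H}$)
$\sqrt{-523 + h{\left(11 \right)}} = \sqrt{-523 + \left(1 + \frac{1}{2} \cdot 11\right)} = \sqrt{-523 + \left(1 + \frac{11}{2}\right)} = \sqrt{-523 + \frac{13}{2}} = \sqrt{- \frac{1033}{2}} = \frac{i \sqrt{2066}}{2}$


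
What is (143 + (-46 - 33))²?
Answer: 4096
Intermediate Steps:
(143 + (-46 - 33))² = (143 - 79)² = 64² = 4096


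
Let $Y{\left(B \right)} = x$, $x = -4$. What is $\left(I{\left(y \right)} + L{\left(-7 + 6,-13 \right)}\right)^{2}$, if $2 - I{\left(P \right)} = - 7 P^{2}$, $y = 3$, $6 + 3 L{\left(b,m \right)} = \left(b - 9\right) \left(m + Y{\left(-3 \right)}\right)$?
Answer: $\frac{128881}{9} \approx 14320.0$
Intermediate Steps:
$Y{\left(B \right)} = -4$
$L{\left(b,m \right)} = -2 + \frac{\left(-9 + b\right) \left(-4 + m\right)}{3}$ ($L{\left(b,m \right)} = -2 + \frac{\left(b - 9\right) \left(m - 4\right)}{3} = -2 + \frac{\left(-9 + b\right) \left(-4 + m\right)}{3}$)
$I{\left(P \right)} = 2 + 7 P^{2}$ ($I{\left(P \right)} = 2 - - 7 P^{2} = 2 + 7 P^{2}$)
$\left(I{\left(y \right)} + L{\left(-7 + 6,-13 \right)}\right)^{2} = \left(\left(2 + 7 \cdot 3^{2}\right) + \left(10 - -39 - \frac{4 \left(-7 + 6\right)}{3} + \frac{1}{3} \left(-7 + 6\right) \left(-13\right)\right)\right)^{2} = \left(\left(2 + 7 \cdot 9\right) + \left(10 + 39 - - \frac{4}{3} + \frac{1}{3} \left(-1\right) \left(-13\right)\right)\right)^{2} = \left(\left(2 + 63\right) + \left(10 + 39 + \frac{4}{3} + \frac{13}{3}\right)\right)^{2} = \left(65 + \frac{164}{3}\right)^{2} = \left(\frac{359}{3}\right)^{2} = \frac{128881}{9}$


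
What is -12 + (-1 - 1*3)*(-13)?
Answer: 40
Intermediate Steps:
-12 + (-1 - 1*3)*(-13) = -12 + (-1 - 3)*(-13) = -12 - 4*(-13) = -12 + 52 = 40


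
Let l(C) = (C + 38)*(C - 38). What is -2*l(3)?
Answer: 2870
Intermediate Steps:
l(C) = (-38 + C)*(38 + C) (l(C) = (38 + C)*(-38 + C) = (-38 + C)*(38 + C))
-2*l(3) = -2*(-1444 + 3²) = -2*(-1444 + 9) = -2*(-1435) = 2870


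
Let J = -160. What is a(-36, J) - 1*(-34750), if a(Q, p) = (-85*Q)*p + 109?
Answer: -454741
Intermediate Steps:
a(Q, p) = 109 - 85*Q*p (a(Q, p) = -85*Q*p + 109 = 109 - 85*Q*p)
a(-36, J) - 1*(-34750) = (109 - 85*(-36)*(-160)) - 1*(-34750) = (109 - 489600) + 34750 = -489491 + 34750 = -454741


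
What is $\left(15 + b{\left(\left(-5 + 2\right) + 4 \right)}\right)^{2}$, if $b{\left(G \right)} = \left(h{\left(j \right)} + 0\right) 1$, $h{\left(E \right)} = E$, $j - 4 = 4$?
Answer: $529$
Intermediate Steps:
$j = 8$ ($j = 4 + 4 = 8$)
$b{\left(G \right)} = 8$ ($b{\left(G \right)} = \left(8 + 0\right) 1 = 8 \cdot 1 = 8$)
$\left(15 + b{\left(\left(-5 + 2\right) + 4 \right)}\right)^{2} = \left(15 + 8\right)^{2} = 23^{2} = 529$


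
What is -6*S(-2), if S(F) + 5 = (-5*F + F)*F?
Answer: 126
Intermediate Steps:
S(F) = -5 - 4*F² (S(F) = -5 + (-5*F + F)*F = -5 + (-4*F)*F = -5 - 4*F²)
-6*S(-2) = -6*(-5 - 4*(-2)²) = -6*(-5 - 4*4) = -6*(-5 - 16) = -6*(-21) = 126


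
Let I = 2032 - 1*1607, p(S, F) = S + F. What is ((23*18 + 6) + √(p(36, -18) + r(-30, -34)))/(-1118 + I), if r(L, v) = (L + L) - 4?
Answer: -20/33 - I*√46/693 ≈ -0.60606 - 0.0097869*I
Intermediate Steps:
r(L, v) = -4 + 2*L (r(L, v) = 2*L - 4 = -4 + 2*L)
p(S, F) = F + S
I = 425 (I = 2032 - 1607 = 425)
((23*18 + 6) + √(p(36, -18) + r(-30, -34)))/(-1118 + I) = ((23*18 + 6) + √((-18 + 36) + (-4 + 2*(-30))))/(-1118 + 425) = ((414 + 6) + √(18 + (-4 - 60)))/(-693) = (420 + √(18 - 64))*(-1/693) = (420 + √(-46))*(-1/693) = (420 + I*√46)*(-1/693) = -20/33 - I*√46/693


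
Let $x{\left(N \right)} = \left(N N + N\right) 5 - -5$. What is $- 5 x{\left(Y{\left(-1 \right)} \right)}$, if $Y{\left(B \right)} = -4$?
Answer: $-325$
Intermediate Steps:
$x{\left(N \right)} = 5 + 5 N + 5 N^{2}$ ($x{\left(N \right)} = \left(N^{2} + N\right) 5 + 5 = \left(N + N^{2}\right) 5 + 5 = \left(5 N + 5 N^{2}\right) + 5 = 5 + 5 N + 5 N^{2}$)
$- 5 x{\left(Y{\left(-1 \right)} \right)} = - 5 \left(5 + 5 \left(-4\right) + 5 \left(-4\right)^{2}\right) = - 5 \left(5 - 20 + 5 \cdot 16\right) = - 5 \left(5 - 20 + 80\right) = \left(-5\right) 65 = -325$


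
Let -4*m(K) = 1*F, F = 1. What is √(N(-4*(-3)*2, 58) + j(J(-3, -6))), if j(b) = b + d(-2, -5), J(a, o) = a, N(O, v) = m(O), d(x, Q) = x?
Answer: I*√21/2 ≈ 2.2913*I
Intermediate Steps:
m(K) = -¼ (m(K) = -1/4 = -¼*1 = -¼)
N(O, v) = -¼
j(b) = -2 + b (j(b) = b - 2 = -2 + b)
√(N(-4*(-3)*2, 58) + j(J(-3, -6))) = √(-¼ + (-2 - 3)) = √(-¼ - 5) = √(-21/4) = I*√21/2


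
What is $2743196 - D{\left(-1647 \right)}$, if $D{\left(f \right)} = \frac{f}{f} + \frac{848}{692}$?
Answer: $\frac{474572523}{173} \approx 2.7432 \cdot 10^{6}$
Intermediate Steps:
$D{\left(f \right)} = \frac{385}{173}$ ($D{\left(f \right)} = 1 + 848 \cdot \frac{1}{692} = 1 + \frac{212}{173} = \frac{385}{173}$)
$2743196 - D{\left(-1647 \right)} = 2743196 - \frac{385}{173} = \frac{474572523}{173}$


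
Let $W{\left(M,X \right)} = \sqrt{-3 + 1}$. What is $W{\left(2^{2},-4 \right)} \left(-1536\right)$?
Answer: $- 1536 i \sqrt{2} \approx - 2172.2 i$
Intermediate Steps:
$W{\left(M,X \right)} = i \sqrt{2}$ ($W{\left(M,X \right)} = \sqrt{-2} = i \sqrt{2}$)
$W{\left(2^{2},-4 \right)} \left(-1536\right) = i \sqrt{2} \left(-1536\right) = - 1536 i \sqrt{2}$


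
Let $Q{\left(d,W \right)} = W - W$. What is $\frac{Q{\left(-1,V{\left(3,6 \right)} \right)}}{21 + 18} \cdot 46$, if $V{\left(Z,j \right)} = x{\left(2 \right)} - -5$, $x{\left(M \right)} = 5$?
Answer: $0$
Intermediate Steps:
$V{\left(Z,j \right)} = 10$ ($V{\left(Z,j \right)} = 5 - -5 = 5 + 5 = 10$)
$Q{\left(d,W \right)} = 0$
$\frac{Q{\left(-1,V{\left(3,6 \right)} \right)}}{21 + 18} \cdot 46 = \frac{0}{21 + 18} \cdot 46 = \frac{0}{39} \cdot 46 = 0 \cdot \frac{1}{39} \cdot 46 = 0 \cdot 46 = 0$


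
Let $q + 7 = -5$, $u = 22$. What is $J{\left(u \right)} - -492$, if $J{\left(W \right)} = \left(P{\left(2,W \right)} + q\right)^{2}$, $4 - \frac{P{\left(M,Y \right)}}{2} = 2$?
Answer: $556$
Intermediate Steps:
$P{\left(M,Y \right)} = 4$ ($P{\left(M,Y \right)} = 8 - 4 = 4$)
$q = -12$ ($q = -7 - 5 = -12$)
$J{\left(W \right)} = 64$ ($J{\left(W \right)} = \left(4 - 12\right)^{2} = \left(-8\right)^{2} = 64$)
$J{\left(u \right)} - -492 = 64 - -492 = 64 + 492 = 556$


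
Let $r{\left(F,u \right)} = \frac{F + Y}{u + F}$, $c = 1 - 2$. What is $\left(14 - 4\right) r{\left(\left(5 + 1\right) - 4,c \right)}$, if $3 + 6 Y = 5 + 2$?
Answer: $\frac{80}{3} \approx 26.667$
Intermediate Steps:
$Y = \frac{2}{3}$ ($Y = - \frac{1}{2} + \frac{5 + 2}{6} = - \frac{1}{2} + \frac{1}{6} \cdot 7 = - \frac{1}{2} + \frac{7}{6} = \frac{2}{3} \approx 0.66667$)
$c = -1$
$r{\left(F,u \right)} = \frac{\frac{2}{3} + F}{F + u}$ ($r{\left(F,u \right)} = \frac{F + \frac{2}{3}}{u + F} = \frac{\frac{2}{3} + F}{F + u}$)
$\left(14 - 4\right) r{\left(\left(5 + 1\right) - 4,c \right)} = \left(14 - 4\right) \frac{\frac{2}{3} + \left(\left(5 + 1\right) - 4\right)}{\left(\left(5 + 1\right) - 4\right) - 1} = 10 \frac{\frac{2}{3} + \left(6 - 4\right)}{\left(6 - 4\right) - 1} = 10 \frac{\frac{2}{3} + 2}{2 - 1} = 10 \cdot 1^{-1} \cdot \frac{8}{3} = 10 \cdot 1 \cdot \frac{8}{3} = 10 \cdot \frac{8}{3} = \frac{80}{3}$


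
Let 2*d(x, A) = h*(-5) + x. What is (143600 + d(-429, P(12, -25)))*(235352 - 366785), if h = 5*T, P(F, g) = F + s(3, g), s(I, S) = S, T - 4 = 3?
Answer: -18834086034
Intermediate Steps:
T = 7 (T = 4 + 3 = 7)
P(F, g) = F + g
h = 35 (h = 5*7 = 35)
d(x, A) = -175/2 + x/2 (d(x, A) = (35*(-5) + x)/2 = (-175 + x)/2 = -175/2 + x/2)
(143600 + d(-429, P(12, -25)))*(235352 - 366785) = (143600 + (-175/2 + (½)*(-429)))*(235352 - 366785) = (143600 + (-175/2 - 429/2))*(-131433) = (143600 - 302)*(-131433) = 143298*(-131433) = -18834086034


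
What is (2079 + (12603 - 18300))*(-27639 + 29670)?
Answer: -7348158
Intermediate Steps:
(2079 + (12603 - 18300))*(-27639 + 29670) = (2079 - 5697)*2031 = -3618*2031 = -7348158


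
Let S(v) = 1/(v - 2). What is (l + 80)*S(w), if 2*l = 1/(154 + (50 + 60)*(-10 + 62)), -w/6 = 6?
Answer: -939841/446424 ≈ -2.1053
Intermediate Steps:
w = -36 (w = -6*6 = -36)
l = 1/11748 (l = 1/(2*(154 + (50 + 60)*(-10 + 62))) = 1/(2*(154 + 110*52)) = 1/(2*(154 + 5720)) = (1/2)/5874 = (1/2)*(1/5874) = 1/11748 ≈ 8.5121e-5)
S(v) = 1/(-2 + v)
(l + 80)*S(w) = (1/11748 + 80)/(-2 - 36) = (939841/11748)/(-38) = (939841/11748)*(-1/38) = -939841/446424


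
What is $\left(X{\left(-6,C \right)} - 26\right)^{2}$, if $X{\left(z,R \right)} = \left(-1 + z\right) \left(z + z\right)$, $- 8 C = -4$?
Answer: $3364$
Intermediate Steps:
$C = \frac{1}{2}$ ($C = \left(- \frac{1}{8}\right) \left(-4\right) = \frac{1}{2} \approx 0.5$)
$X{\left(z,R \right)} = 2 z \left(-1 + z\right)$ ($X{\left(z,R \right)} = \left(-1 + z\right) 2 z = 2 z \left(-1 + z\right)$)
$\left(X{\left(-6,C \right)} - 26\right)^{2} = \left(2 \left(-6\right) \left(-1 - 6\right) - 26\right)^{2} = \left(2 \left(-6\right) \left(-7\right) - 26\right)^{2} = \left(84 - 26\right)^{2} = 58^{2} = 3364$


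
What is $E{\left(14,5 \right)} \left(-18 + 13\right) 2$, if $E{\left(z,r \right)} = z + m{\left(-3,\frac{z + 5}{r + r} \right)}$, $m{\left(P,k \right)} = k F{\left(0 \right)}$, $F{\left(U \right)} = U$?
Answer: $-140$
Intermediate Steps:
$m{\left(P,k \right)} = 0$ ($m{\left(P,k \right)} = k 0 = 0$)
$E{\left(z,r \right)} = z$ ($E{\left(z,r \right)} = z + 0 = z$)
$E{\left(14,5 \right)} \left(-18 + 13\right) 2 = 14 \left(-18 + 13\right) 2 = 14 \left(\left(-5\right) 2\right) = 14 \left(-10\right) = -140$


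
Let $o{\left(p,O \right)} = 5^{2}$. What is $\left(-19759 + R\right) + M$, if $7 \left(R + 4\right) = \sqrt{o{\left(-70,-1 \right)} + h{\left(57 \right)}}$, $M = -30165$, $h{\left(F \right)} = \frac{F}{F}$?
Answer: $-49928 + \frac{\sqrt{26}}{7} \approx -49927.0$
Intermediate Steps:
$h{\left(F \right)} = 1$
$o{\left(p,O \right)} = 25$
$R = -4 + \frac{\sqrt{26}}{7}$ ($R = -4 + \frac{\sqrt{25 + 1}}{7} = -4 + \frac{\sqrt{26}}{7} \approx -3.2716$)
$\left(-19759 + R\right) + M = \left(-19759 - \left(4 - \frac{\sqrt{26}}{7}\right)\right) - 30165 = \left(-19763 + \frac{\sqrt{26}}{7}\right) - 30165 = -49928 + \frac{\sqrt{26}}{7}$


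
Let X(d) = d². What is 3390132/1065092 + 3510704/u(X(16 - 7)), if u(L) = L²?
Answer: 940366350205/1747017153 ≈ 538.27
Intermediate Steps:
3390132/1065092 + 3510704/u(X(16 - 7)) = 3390132/1065092 + 3510704/(((16 - 7)²)²) = 3390132*(1/1065092) + 3510704/((9²)²) = 847533/266273 + 3510704/(81²) = 847533/266273 + 3510704/6561 = 940366350205/1747017153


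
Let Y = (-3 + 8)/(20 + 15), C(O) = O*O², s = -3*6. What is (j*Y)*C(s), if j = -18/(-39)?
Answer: -34992/91 ≈ -384.53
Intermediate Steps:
j = 6/13 (j = -18*(-1/39) = 6/13 ≈ 0.46154)
s = -18
C(O) = O³
Y = ⅐ (Y = 5/35 = 5*(1/35) = ⅐ ≈ 0.14286)
(j*Y)*C(s) = ((6/13)*(⅐))*(-18)³ = (6/91)*(-5832) = -34992/91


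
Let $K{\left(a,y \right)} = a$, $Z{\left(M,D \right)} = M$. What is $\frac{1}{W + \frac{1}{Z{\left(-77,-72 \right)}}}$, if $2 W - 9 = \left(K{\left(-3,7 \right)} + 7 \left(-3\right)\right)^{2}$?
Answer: $\frac{154}{45043} \approx 0.003419$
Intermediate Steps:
$W = \frac{585}{2}$ ($W = \frac{9}{2} + \frac{\left(-3 + 7 \left(-3\right)\right)^{2}}{2} = \frac{9}{2} + \frac{\left(-3 - 21\right)^{2}}{2} = \frac{9}{2} + \frac{\left(-24\right)^{2}}{2} = \frac{9}{2} + \frac{1}{2} \cdot 576 = \frac{9}{2} + 288 = \frac{585}{2} \approx 292.5$)
$\frac{1}{W + \frac{1}{Z{\left(-77,-72 \right)}}} = \frac{1}{\frac{585}{2} + \frac{1}{-77}} = \frac{1}{\frac{585}{2} - \frac{1}{77}} = \frac{1}{\frac{45043}{154}} = \frac{154}{45043}$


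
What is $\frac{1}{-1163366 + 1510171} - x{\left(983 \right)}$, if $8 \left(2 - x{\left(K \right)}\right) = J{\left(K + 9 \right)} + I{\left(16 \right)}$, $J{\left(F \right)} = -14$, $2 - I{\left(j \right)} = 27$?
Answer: $- \frac{19074267}{2774440} \approx -6.875$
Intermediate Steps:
$I{\left(j \right)} = -25$ ($I{\left(j \right)} = 2 - 27 = -25$)
$x{\left(K \right)} = \frac{55}{8}$ ($x{\left(K \right)} = 2 - \frac{-14 - 25}{8} = 2 - - \frac{39}{8} = 2 + \frac{39}{8} = \frac{55}{8}$)
$\frac{1}{-1163366 + 1510171} - x{\left(983 \right)} = \frac{1}{-1163366 + 1510171} - \frac{55}{8} = \frac{1}{346805} - \frac{55}{8} = - \frac{19074267}{2774440}$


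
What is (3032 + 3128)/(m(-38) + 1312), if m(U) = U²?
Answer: 1540/689 ≈ 2.2351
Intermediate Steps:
(3032 + 3128)/(m(-38) + 1312) = (3032 + 3128)/((-38)² + 1312) = 6160/(1444 + 1312) = 6160/2756 = 6160*(1/2756) = 1540/689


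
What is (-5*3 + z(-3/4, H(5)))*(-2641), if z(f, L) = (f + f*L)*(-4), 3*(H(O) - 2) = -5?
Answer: 29051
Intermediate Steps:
H(O) = ⅓ (H(O) = 2 + (⅓)*(-5) = 2 - 5/3 = ⅓)
z(f, L) = -4*f - 4*L*f (z(f, L) = (f + L*f)*(-4) = -4*f - 4*L*f)
(-5*3 + z(-3/4, H(5)))*(-2641) = (-5*3 - 4*(-3/4)*(1 + ⅓))*(-2641) = (-15 - 4*(-3*¼)*4/3)*(-2641) = (-15 - 4*(-¾)*4/3)*(-2641) = (-15 + 4)*(-2641) = -11*(-2641) = 29051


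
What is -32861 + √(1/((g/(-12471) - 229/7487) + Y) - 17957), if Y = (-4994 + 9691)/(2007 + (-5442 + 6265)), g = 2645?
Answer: -32861 + I*√2517510916915344690644992967/374435764349 ≈ -32861.0 + 134.0*I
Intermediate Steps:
Y = 4697/2830 (Y = 4697/(2007 + 823) = 4697/2830 ≈ 1.6597)
-32861 + √(1/((g/(-12471) - 229/7487) + Y) - 17957) = -32861 + √(1/((2645/(-12471) - 229/7487) + 4697/2830) - 17957) = -32861 + √(1/((2645*(-1/12471) - 229*1/7487) + 4697/2830) - 17957) = -32861 + √(1/((-2645/12471 - 229/7487) + 4697/2830) - 17957) = -32861 + √(1/(-22658974/93370377 + 4697/2830) - 17957) = -32861 + √(1/(374435764349/264238166910) - 17957) = -32861 + √(264238166910/374435764349 - 17957) = -32861 + √(-6723478782248083/374435764349) = -32861 + I*√2517510916915344690644992967/374435764349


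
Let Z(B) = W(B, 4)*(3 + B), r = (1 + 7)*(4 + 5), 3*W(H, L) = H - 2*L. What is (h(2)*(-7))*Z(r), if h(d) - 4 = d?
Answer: -67200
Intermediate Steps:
W(H, L) = -2*L/3 + H/3 (W(H, L) = (H - 2*L)/3 = -2*L/3 + H/3)
h(d) = 4 + d
r = 72 (r = 8*9 = 72)
Z(B) = (3 + B)*(-8/3 + B/3) (Z(B) = (-⅔*4 + B/3)*(3 + B) = (-8/3 + B/3)*(3 + B) = (3 + B)*(-8/3 + B/3))
(h(2)*(-7))*Z(r) = ((4 + 2)*(-7))*((-8 + 72)*(3 + 72)/3) = (6*(-7))*((⅓)*64*75) = -42*1600 = -67200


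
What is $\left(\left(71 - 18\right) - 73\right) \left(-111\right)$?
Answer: $2220$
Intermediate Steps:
$\left(\left(71 - 18\right) - 73\right) \left(-111\right) = \left(53 - 73\right) \left(-111\right) = \left(-20\right) \left(-111\right) = 2220$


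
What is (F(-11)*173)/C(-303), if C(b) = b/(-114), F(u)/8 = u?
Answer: -578512/101 ≈ -5727.8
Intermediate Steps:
F(u) = 8*u
C(b) = -b/114 (C(b) = b*(-1/114) = -b/114)
(F(-11)*173)/C(-303) = ((8*(-11))*173)/((-1/114*(-303))) = (-88*173)/(101/38) = -15224*38/101 = -578512/101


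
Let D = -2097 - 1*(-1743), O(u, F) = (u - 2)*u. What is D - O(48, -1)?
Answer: -2562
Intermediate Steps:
O(u, F) = u*(-2 + u) (O(u, F) = (-2 + u)*u = u*(-2 + u))
D = -354 (D = -2097 + 1743 = -354)
D - O(48, -1) = -354 - 48*(-2 + 48) = -354 - 48*46 = -354 - 1*2208 = -354 - 2208 = -2562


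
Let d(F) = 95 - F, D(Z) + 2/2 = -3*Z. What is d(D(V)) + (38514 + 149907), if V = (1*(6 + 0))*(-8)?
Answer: 188373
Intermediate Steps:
V = -48 (V = (1*6)*(-8) = 6*(-8) = -48)
D(Z) = -1 - 3*Z
d(D(V)) + (38514 + 149907) = (95 - (-1 - 3*(-48))) + (38514 + 149907) = (95 - (-1 + 144)) + 188421 = (95 - 1*143) + 188421 = (95 - 143) + 188421 = -48 + 188421 = 188373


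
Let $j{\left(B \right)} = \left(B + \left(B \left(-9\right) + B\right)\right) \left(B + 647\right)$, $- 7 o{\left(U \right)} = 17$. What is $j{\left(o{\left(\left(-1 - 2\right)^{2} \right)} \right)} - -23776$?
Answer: $\frac{243136}{7} \approx 34734.0$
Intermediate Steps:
$o{\left(U \right)} = - \frac{17}{7}$ ($o{\left(U \right)} = \left(- \frac{1}{7}\right) 17 = - \frac{17}{7}$)
$j{\left(B \right)} = - 7 B \left(647 + B\right)$ ($j{\left(B \right)} = \left(B + \left(- 9 B + B\right)\right) \left(647 + B\right) = \left(B - 8 B\right) \left(647 + B\right) = - 7 B \left(647 + B\right)$)
$j{\left(o{\left(\left(-1 - 2\right)^{2} \right)} \right)} - -23776 = \left(-7\right) \left(- \frac{17}{7}\right) \left(647 - \frac{17}{7}\right) - -23776 = \left(-7\right) \left(- \frac{17}{7}\right) \frac{4512}{7} + 23776 = \frac{76704}{7} + 23776 = \frac{243136}{7}$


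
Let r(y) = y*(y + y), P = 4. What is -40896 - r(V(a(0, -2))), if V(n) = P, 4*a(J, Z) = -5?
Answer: -40928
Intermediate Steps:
a(J, Z) = -5/4 (a(J, Z) = (¼)*(-5) = -5/4)
V(n) = 4
r(y) = 2*y² (r(y) = y*(2*y) = 2*y²)
-40896 - r(V(a(0, -2))) = -40896 - 2*4² = -40896 - 2*16 = -40896 - 1*32 = -40896 - 32 = -40928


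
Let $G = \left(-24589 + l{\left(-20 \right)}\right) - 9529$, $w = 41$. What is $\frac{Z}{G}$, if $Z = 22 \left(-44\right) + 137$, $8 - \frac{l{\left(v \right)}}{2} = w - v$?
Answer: $\frac{277}{11408} \approx 0.024281$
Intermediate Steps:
$l{\left(v \right)} = -66 + 2 v$ ($l{\left(v \right)} = 16 - 2 \left(41 - v\right) = 16 + \left(-82 + 2 v\right) = -66 + 2 v$)
$Z = -831$ ($Z = -968 + 137 = -831$)
$G = -34224$ ($G = \left(-24589 + \left(-66 + 2 \left(-20\right)\right)\right) - 9529 = \left(-24589 - 106\right) - 9529 = -24695 - 9529 = -34224$)
$\frac{Z}{G} = - \frac{831}{-34224} = \left(-831\right) \left(- \frac{1}{34224}\right) = \frac{277}{11408}$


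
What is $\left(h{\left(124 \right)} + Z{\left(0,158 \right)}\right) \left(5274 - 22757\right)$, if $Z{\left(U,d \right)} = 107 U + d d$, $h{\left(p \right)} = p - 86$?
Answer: $-437109966$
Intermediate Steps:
$h{\left(p \right)} = -86 + p$
$Z{\left(U,d \right)} = d^{2} + 107 U$ ($Z{\left(U,d \right)} = 107 U + d^{2} = d^{2} + 107 U$)
$\left(h{\left(124 \right)} + Z{\left(0,158 \right)}\right) \left(5274 - 22757\right) = \left(\left(-86 + 124\right) + \left(158^{2} + 107 \cdot 0\right)\right) \left(5274 - 22757\right) = \left(38 + \left(24964 + 0\right)\right) \left(-17483\right) = \left(38 + 24964\right) \left(-17483\right) = 25002 \left(-17483\right) = -437109966$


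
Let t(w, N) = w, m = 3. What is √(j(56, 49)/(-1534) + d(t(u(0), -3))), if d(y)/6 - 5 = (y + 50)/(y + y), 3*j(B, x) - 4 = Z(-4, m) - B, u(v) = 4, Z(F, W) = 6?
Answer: √1493289174/4602 ≈ 8.3970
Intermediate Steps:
j(B, x) = 10/3 - B/3 (j(B, x) = 4/3 + (6 - B)/3 = 4/3 + (2 - B/3) = 10/3 - B/3)
d(y) = 30 + 3*(50 + y)/y (d(y) = 30 + 6*((y + 50)/(y + y)) = 30 + 6*((50 + y)/((2*y))) = 30 + 6*((50 + y)*(1/(2*y))) = 30 + 6*((50 + y)/(2*y)) = 30 + 3*(50 + y)/y)
√(j(56, 49)/(-1534) + d(t(u(0), -3))) = √((10/3 - ⅓*56)/(-1534) + (33 + 150/4)) = √((10/3 - 56/3)*(-1/1534) + (33 + 150*(¼))) = √(-46/3*(-1/1534) + (33 + 75/2)) = √(23/2301 + 141/2) = √(324487/4602) = √1493289174/4602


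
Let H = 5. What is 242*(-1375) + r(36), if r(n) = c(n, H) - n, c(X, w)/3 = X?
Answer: -332678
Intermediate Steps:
c(X, w) = 3*X
r(n) = 2*n (r(n) = 3*n - n = 2*n)
242*(-1375) + r(36) = 242*(-1375) + 2*36 = -332750 + 72 = -332678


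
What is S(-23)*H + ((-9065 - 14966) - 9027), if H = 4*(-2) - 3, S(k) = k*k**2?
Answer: 100779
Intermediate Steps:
S(k) = k**3
H = -11 (H = -8 - 3 = -11)
S(-23)*H + ((-9065 - 14966) - 9027) = (-23)**3*(-11) + ((-9065 - 14966) - 9027) = -12167*(-11) + (-24031 - 9027) = 133837 - 33058 = 100779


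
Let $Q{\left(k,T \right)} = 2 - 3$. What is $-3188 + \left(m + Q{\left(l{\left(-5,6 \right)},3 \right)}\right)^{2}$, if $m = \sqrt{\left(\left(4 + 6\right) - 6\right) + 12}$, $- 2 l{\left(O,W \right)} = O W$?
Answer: $-3179$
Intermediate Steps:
$l{\left(O,W \right)} = - \frac{O W}{2}$
$Q{\left(k,T \right)} = -1$
$m = 4$ ($m = \sqrt{\left(10 - 6\right) + 12} = \sqrt{4 + 12} = \sqrt{16} = 4$)
$-3188 + \left(m + Q{\left(l{\left(-5,6 \right)},3 \right)}\right)^{2} = -3188 + \left(4 - 1\right)^{2} = -3188 + 3^{2} = -3188 + 9 = -3179$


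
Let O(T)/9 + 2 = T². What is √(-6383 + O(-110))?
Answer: √102499 ≈ 320.15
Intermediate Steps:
O(T) = -18 + 9*T²
√(-6383 + O(-110)) = √(-6383 + (-18 + 9*(-110)²)) = √(-6383 + (-18 + 9*12100)) = √(-6383 + (-18 + 108900)) = √(-6383 + 108882) = √102499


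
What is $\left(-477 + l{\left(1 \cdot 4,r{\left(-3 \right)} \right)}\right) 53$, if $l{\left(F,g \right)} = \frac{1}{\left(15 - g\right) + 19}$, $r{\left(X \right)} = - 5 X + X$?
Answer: $- \frac{556129}{22} \approx -25279.0$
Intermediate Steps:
$r{\left(X \right)} = - 4 X$
$l{\left(F,g \right)} = \frac{1}{34 - g}$
$\left(-477 + l{\left(1 \cdot 4,r{\left(-3 \right)} \right)}\right) 53 = \left(-477 - \frac{1}{-34 - -12}\right) 53 = \left(-477 - \frac{1}{-34 + 12}\right) 53 = \left(-477 - \frac{1}{-22}\right) 53 = \left(-477 - - \frac{1}{22}\right) 53 = \left(-477 + \frac{1}{22}\right) 53 = \left(- \frac{10493}{22}\right) 53 = - \frac{556129}{22}$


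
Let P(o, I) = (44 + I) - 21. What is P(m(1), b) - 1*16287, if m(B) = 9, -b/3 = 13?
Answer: -16303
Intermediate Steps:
b = -39 (b = -3*13 = -39)
P(o, I) = 23 + I
P(m(1), b) - 1*16287 = (23 - 39) - 1*16287 = -16 - 16287 = -16303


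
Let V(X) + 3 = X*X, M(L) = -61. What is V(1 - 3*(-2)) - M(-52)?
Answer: 107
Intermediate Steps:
V(X) = -3 + X² (V(X) = -3 + X*X = -3 + X²)
V(1 - 3*(-2)) - M(-52) = (-3 + (1 - 3*(-2))²) - 1*(-61) = (-3 + (1 + 6)²) + 61 = (-3 + 7²) + 61 = (-3 + 49) + 61 = 46 + 61 = 107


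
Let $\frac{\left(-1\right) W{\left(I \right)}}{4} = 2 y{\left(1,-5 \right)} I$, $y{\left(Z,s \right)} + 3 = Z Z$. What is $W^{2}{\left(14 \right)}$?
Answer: $50176$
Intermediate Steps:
$y{\left(Z,s \right)} = -3 + Z^{2}$ ($y{\left(Z,s \right)} = -3 + Z Z = -3 + Z^{2}$)
$W{\left(I \right)} = 16 I$ ($W{\left(I \right)} = - 4 \cdot 2 \left(-3 + 1^{2}\right) I = - 4 \cdot 2 \left(-3 + 1\right) I = - 4 \cdot 2 \left(-2\right) I = - 4 \left(- 4 I\right) = 16 I$)
$W^{2}{\left(14 \right)} = \left(16 \cdot 14\right)^{2} = 224^{2} = 50176$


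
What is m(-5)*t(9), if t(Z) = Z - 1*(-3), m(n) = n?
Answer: -60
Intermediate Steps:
t(Z) = 3 + Z (t(Z) = Z + 3 = 3 + Z)
m(-5)*t(9) = -5*(3 + 9) = -5*12 = -60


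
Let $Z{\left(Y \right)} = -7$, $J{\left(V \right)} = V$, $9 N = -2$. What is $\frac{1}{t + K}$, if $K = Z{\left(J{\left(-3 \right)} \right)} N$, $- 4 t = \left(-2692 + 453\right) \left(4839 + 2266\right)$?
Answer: $\frac{36}{143172911} \approx 2.5144 \cdot 10^{-7}$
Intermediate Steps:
$N = - \frac{2}{9}$ ($N = \frac{1}{9} \left(-2\right) = - \frac{2}{9} \approx -0.22222$)
$t = \frac{15908095}{4}$ ($t = - \frac{\left(-2692 + 453\right) \left(4839 + 2266\right)}{4} = - \frac{\left(-2239\right) 7105}{4} = \left(- \frac{1}{4}\right) \left(-15908095\right) = \frac{15908095}{4} \approx 3.977 \cdot 10^{6}$)
$K = \frac{14}{9}$ ($K = \left(-7\right) \left(- \frac{2}{9}\right) = \frac{14}{9} \approx 1.5556$)
$\frac{1}{t + K} = \frac{1}{\frac{15908095}{4} + \frac{14}{9}} = \frac{1}{\frac{143172911}{36}} = \frac{36}{143172911}$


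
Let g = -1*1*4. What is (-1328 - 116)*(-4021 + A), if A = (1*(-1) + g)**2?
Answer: 5770224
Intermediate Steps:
g = -4 (g = -1*4 = -4)
A = 25 (A = (1*(-1) - 4)**2 = (-1 - 4)**2 = (-5)**2 = 25)
(-1328 - 116)*(-4021 + A) = (-1328 - 116)*(-4021 + 25) = -1444*(-3996) = 5770224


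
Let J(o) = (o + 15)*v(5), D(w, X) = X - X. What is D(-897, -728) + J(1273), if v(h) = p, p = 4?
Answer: 5152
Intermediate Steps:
D(w, X) = 0
v(h) = 4
J(o) = 60 + 4*o (J(o) = (o + 15)*4 = (15 + o)*4 = 60 + 4*o)
D(-897, -728) + J(1273) = 0 + (60 + 4*1273) = 0 + (60 + 5092) = 0 + 5152 = 5152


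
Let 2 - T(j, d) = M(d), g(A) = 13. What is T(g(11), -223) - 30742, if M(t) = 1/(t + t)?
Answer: -13710039/446 ≈ -30740.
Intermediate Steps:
M(t) = 1/(2*t)
T(j, d) = 2 - 1/(2*d)
T(g(11), -223) - 30742 = (2 - ½/(-223)) - 30742 = (2 - ½*(-1/223)) - 30742 = (2 + 1/446) - 30742 = 893/446 - 30742 = -13710039/446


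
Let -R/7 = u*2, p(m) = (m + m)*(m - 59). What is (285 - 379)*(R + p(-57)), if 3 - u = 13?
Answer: -1256216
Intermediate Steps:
u = -10 (u = 3 - 1*13 = 3 - 13 = -10)
p(m) = 2*m*(-59 + m) (p(m) = (2*m)*(-59 + m) = 2*m*(-59 + m))
R = 140 (R = -(-70)*2 = -7*(-20) = 140)
(285 - 379)*(R + p(-57)) = (285 - 379)*(140 + 2*(-57)*(-59 - 57)) = -94*(140 + 2*(-57)*(-116)) = -94*(140 + 13224) = -94*13364 = -1256216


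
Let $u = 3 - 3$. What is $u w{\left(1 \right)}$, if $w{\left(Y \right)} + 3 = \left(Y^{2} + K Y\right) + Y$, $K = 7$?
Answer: $0$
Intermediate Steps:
$w{\left(Y \right)} = -3 + Y^{2} + 8 Y$ ($w{\left(Y \right)} = -3 + \left(\left(Y^{2} + 7 Y\right) + Y\right) = -3 + \left(Y^{2} + 8 Y\right) = -3 + Y^{2} + 8 Y$)
$u = 0$ ($u = 3 - 3 = 0$)
$u w{\left(1 \right)} = 0 \left(-3 + 1^{2} + 8 \cdot 1\right) = 0 \left(-3 + 1 + 8\right) = 0 \cdot 6 = 0$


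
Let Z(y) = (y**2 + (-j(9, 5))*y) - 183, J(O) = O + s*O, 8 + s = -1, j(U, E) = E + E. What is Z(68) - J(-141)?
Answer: 2633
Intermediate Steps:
j(U, E) = 2*E
s = -9 (s = -8 - 1 = -9)
J(O) = -8*O (J(O) = O - 9*O = -8*O)
Z(y) = -183 + y**2 - 10*y (Z(y) = (y**2 + (-2*5)*y) - 183 = (y**2 + (-1*10)*y) - 183 = (y**2 - 10*y) - 183 = -183 + y**2 - 10*y)
Z(68) - J(-141) = (-183 + 68**2 - 10*68) - (-8)*(-141) = (-183 + 4624 - 680) - 1*1128 = 3761 - 1128 = 2633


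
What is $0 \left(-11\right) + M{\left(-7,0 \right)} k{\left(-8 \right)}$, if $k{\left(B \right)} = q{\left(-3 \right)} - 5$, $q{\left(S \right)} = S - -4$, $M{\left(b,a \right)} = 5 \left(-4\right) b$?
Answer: $-560$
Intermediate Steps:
$M{\left(b,a \right)} = - 20 b$
$q{\left(S \right)} = 4 + S$ ($q{\left(S \right)} = S + 4 = 4 + S$)
$k{\left(B \right)} = -4$ ($k{\left(B \right)} = \left(4 - 3\right) - 5 = 1 - 5 = -4$)
$0 \left(-11\right) + M{\left(-7,0 \right)} k{\left(-8 \right)} = 0 \left(-11\right) + \left(-20\right) \left(-7\right) \left(-4\right) = 0 + 140 \left(-4\right) = 0 - 560 = -560$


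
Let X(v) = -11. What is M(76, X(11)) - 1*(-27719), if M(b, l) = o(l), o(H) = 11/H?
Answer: 27718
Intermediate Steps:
M(b, l) = 11/l
M(76, X(11)) - 1*(-27719) = 11/(-11) - 1*(-27719) = 11*(-1/11) + 27719 = -1 + 27719 = 27718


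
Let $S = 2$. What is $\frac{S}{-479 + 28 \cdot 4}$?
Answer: $- \frac{2}{367} \approx -0.0054496$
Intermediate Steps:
$\frac{S}{-479 + 28 \cdot 4} = \frac{1}{-479 + 28 \cdot 4} \cdot 2 = \frac{1}{-479 + 112} \cdot 2 = \frac{1}{-367} \cdot 2 = \left(- \frac{1}{367}\right) 2 = - \frac{2}{367}$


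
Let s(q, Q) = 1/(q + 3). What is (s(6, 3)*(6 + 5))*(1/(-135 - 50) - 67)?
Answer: -45452/555 ≈ -81.896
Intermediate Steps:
s(q, Q) = 1/(3 + q)
(s(6, 3)*(6 + 5))*(1/(-135 - 50) - 67) = ((6 + 5)/(3 + 6))*(1/(-135 - 50) - 67) = (11/9)*(1/(-185) - 67) = ((⅑)*11)*(-1/185 - 67) = (11/9)*(-12396/185) = -45452/555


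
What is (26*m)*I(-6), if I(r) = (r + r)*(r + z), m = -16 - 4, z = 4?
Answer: -12480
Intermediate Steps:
m = -20
I(r) = 2*r*(4 + r) (I(r) = (r + r)*(r + 4) = (2*r)*(4 + r) = 2*r*(4 + r))
(26*m)*I(-6) = (26*(-20))*(2*(-6)*(4 - 6)) = -1040*(-6)*(-2) = -520*24 = -12480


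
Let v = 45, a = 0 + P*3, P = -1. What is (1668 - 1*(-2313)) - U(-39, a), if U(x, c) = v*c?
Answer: 4116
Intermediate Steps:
a = -3 (a = 0 - 1*3 = 0 - 3 = -3)
U(x, c) = 45*c
(1668 - 1*(-2313)) - U(-39, a) = (1668 - 1*(-2313)) - 45*(-3) = (1668 + 2313) - 1*(-135) = 3981 + 135 = 4116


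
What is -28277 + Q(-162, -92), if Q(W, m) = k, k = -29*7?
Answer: -28480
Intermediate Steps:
k = -203
Q(W, m) = -203
-28277 + Q(-162, -92) = -28277 - 203 = -28480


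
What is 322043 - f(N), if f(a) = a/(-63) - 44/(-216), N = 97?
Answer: 121732759/378 ≈ 3.2204e+5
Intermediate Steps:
f(a) = 11/54 - a/63 (f(a) = a*(-1/63) - 44*(-1/216) = -a/63 + 11/54 = 11/54 - a/63)
322043 - f(N) = 322043 - (11/54 - 1/63*97) = 322043 - (11/54 - 97/63) = 322043 - 1*(-505/378) = 322043 + 505/378 = 121732759/378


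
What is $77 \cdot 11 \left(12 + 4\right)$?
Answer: $13552$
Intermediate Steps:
$77 \cdot 11 \left(12 + 4\right) = 77 \cdot 11 \cdot 16 = 77 \cdot 176 = 13552$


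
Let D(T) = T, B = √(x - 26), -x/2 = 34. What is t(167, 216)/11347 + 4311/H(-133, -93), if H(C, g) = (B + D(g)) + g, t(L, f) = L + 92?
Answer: (-6981249*I + 37*√94)/(1621*(√94 + 186*I)) ≈ -23.092 - 1.2049*I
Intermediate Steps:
t(L, f) = 92 + L
x = -68 (x = -2*34 = -68)
B = I*√94 (B = √(-68 - 26) = √(-94) = I*√94 ≈ 9.6954*I)
H(C, g) = 2*g + I*√94 (H(C, g) = (I*√94 + g) + g = (g + I*√94) + g = 2*g + I*√94)
t(167, 216)/11347 + 4311/H(-133, -93) = (92 + 167)/11347 + 4311/(2*(-93) + I*√94) = 259*(1/11347) + 4311/(-186 + I*√94) = 37/1621 + 4311/(-186 + I*√94)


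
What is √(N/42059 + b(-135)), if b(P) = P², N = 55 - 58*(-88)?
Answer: √32239503523606/42059 ≈ 135.00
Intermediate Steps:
N = 5159 (N = 55 + 5104 = 5159)
√(N/42059 + b(-135)) = √(5159/42059 + (-135)²) = √(5159*(1/42059) + 18225) = √(5159/42059 + 18225) = √(766530434/42059) = √32239503523606/42059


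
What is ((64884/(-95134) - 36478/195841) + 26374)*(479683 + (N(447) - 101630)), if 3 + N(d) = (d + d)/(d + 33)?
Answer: 57156957135083979819/5732657752 ≈ 9.9704e+9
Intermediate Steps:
N(d) = -3 + 2*d/(33 + d) (N(d) = -3 + (d + d)/(d + 33) = -3 + (2*d)/(33 + d) = -3 + 2*d/(33 + d))
((64884/(-95134) - 36478/195841) + 26374)*(479683 + (N(447) - 101630)) = ((64884/(-95134) - 36478/195841) + 26374)*(479683 + ((-99 - 1*447)/(33 + 447) - 101630)) = ((64884*(-1/95134) - 36478*1/195841) + 26374)*(479683 + ((-99 - 447)/480 - 101630)) = ((-32442/47567 - 36478/195841) + 26374)*(479683 + ((1/480)*(-546) - 101630)) = (-8088622748/9315568847 + 26374)*(479683 + (-91/80 - 101630)) = 245680724148030*(479683 - 8130491/80)/9315568847 = (245680724148030/9315568847)*(30244149/80) = 57156957135083979819/5732657752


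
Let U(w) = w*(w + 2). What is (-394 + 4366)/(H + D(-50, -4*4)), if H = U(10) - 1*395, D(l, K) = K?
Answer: -1324/97 ≈ -13.649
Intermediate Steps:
U(w) = w*(2 + w)
H = -275 (H = 10*(2 + 10) - 1*395 = 10*12 - 395 = 120 - 395 = -275)
(-394 + 4366)/(H + D(-50, -4*4)) = (-394 + 4366)/(-275 - 4*4) = 3972/(-275 - 16) = 3972/(-291) = 3972*(-1/291) = -1324/97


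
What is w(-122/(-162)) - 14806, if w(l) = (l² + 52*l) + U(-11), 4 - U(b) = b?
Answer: -96783098/6561 ≈ -14751.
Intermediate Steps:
U(b) = 4 - b
w(l) = 15 + l² + 52*l (w(l) = (l² + 52*l) + (4 - 1*(-11)) = (l² + 52*l) + (4 + 11) = (l² + 52*l) + 15 = 15 + l² + 52*l)
w(-122/(-162)) - 14806 = (15 + (-122/(-162))² + 52*(-122/(-162))) - 14806 = (15 + (-122*(-1/162))² + 52*(-122*(-1/162))) - 14806 = (15 + (61/81)² + 52*(61/81)) - 14806 = (15 + 3721/6561 + 3172/81) - 14806 = 359068/6561 - 14806 = -96783098/6561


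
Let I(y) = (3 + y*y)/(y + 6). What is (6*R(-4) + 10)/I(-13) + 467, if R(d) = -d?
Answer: 40043/86 ≈ 465.62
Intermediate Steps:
I(y) = (3 + y²)/(6 + y)
(6*R(-4) + 10)/I(-13) + 467 = (6*(-1*(-4)) + 10)/(((3 + (-13)²)/(6 - 13))) + 467 = (6*4 + 10)/(((3 + 169)/(-7))) + 467 = (24 + 10)/((-⅐*172)) + 467 = 34/(-172/7) + 467 = 34*(-7/172) + 467 = -119/86 + 467 = 40043/86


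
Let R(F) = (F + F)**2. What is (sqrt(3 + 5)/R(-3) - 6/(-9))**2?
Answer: (12 + sqrt(2))**2/324 ≈ 0.55537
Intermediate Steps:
R(F) = 4*F**2 (R(F) = (2*F)**2 = 4*F**2)
(sqrt(3 + 5)/R(-3) - 6/(-9))**2 = (sqrt(3 + 5)/((4*(-3)**2)) - 6/(-9))**2 = (sqrt(8)/((4*9)) - 6*(-1/9))**2 = ((2*sqrt(2))/36 + 2/3)**2 = ((2*sqrt(2))*(1/36) + 2/3)**2 = (sqrt(2)/18 + 2/3)**2 = (2/3 + sqrt(2)/18)**2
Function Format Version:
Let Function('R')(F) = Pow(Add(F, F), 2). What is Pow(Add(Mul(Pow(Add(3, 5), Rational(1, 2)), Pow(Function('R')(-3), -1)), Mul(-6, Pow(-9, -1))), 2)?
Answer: Mul(Rational(1, 324), Pow(Add(12, Pow(2, Rational(1, 2))), 2)) ≈ 0.55537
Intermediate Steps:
Function('R')(F) = Mul(4, Pow(F, 2)) (Function('R')(F) = Pow(Mul(2, F), 2) = Mul(4, Pow(F, 2)))
Pow(Add(Mul(Pow(Add(3, 5), Rational(1, 2)), Pow(Function('R')(-3), -1)), Mul(-6, Pow(-9, -1))), 2) = Pow(Add(Mul(Pow(Add(3, 5), Rational(1, 2)), Pow(Mul(4, Pow(-3, 2)), -1)), Mul(-6, Pow(-9, -1))), 2) = Pow(Add(Mul(Pow(8, Rational(1, 2)), Pow(Mul(4, 9), -1)), Mul(-6, Rational(-1, 9))), 2) = Pow(Add(Mul(Mul(2, Pow(2, Rational(1, 2))), Pow(36, -1)), Rational(2, 3)), 2) = Pow(Add(Mul(Mul(2, Pow(2, Rational(1, 2))), Rational(1, 36)), Rational(2, 3)), 2) = Pow(Add(Mul(Rational(1, 18), Pow(2, Rational(1, 2))), Rational(2, 3)), 2) = Pow(Add(Rational(2, 3), Mul(Rational(1, 18), Pow(2, Rational(1, 2)))), 2)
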